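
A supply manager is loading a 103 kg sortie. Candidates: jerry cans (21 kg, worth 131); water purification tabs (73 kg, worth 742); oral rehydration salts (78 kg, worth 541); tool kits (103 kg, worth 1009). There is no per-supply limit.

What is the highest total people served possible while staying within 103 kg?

1009

A density-first pass picks jerry cans + water purification tabs — 873 at 94 kg.
Dropping jerry cans and water purification tabs frees 94 kg; slotting in tool kits (103 kg) lifts the total to 1009 at 103 kg.
Every other selection either busts 103 kg or fails to beat 1009.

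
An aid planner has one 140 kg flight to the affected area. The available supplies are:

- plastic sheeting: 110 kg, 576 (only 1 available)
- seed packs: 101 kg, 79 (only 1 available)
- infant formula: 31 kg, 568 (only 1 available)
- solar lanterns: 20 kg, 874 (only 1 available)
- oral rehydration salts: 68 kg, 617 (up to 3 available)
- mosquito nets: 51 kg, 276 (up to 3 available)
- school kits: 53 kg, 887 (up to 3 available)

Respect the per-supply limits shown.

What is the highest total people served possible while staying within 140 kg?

2648

Density check — solar lanterns 43.70, infant formula 18.32, school kits 16.74 are the best per kg.
Greedy by ratio would take infant formula + solar lanterns + school kits: 104 kg used, total 2329.
The 31 kg tied up in infant formula is better spent on school kits — total rises to 2648 (126 kg).
Nothing else within 140 kg beats 2648.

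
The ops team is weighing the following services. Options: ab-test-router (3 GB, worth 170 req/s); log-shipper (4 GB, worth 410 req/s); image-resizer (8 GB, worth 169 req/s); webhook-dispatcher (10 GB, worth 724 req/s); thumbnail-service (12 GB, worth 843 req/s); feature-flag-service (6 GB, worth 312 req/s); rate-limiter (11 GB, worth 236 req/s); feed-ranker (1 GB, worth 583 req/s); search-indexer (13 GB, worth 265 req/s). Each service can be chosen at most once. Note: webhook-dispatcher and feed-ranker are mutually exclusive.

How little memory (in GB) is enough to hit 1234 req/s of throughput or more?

11

Look for the lowest-memory combination reaching 1234.
log-shipper + feature-flag-service + feed-ranker: 1305 throughput at 11 GB.
Below 11 GB the best achievable stays under 1234.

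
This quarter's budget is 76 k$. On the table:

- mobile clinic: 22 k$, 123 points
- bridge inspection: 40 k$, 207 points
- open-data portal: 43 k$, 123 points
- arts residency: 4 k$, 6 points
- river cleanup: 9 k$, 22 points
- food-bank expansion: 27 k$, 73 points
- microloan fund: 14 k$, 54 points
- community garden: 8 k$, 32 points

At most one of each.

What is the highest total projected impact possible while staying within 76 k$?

By projected impact per k$: mobile clinic 5.59, bridge inspection 5.17, community garden 4.00 lead.
The ratio heuristic lands on mobile clinic + bridge inspection + arts residency + community garden (368) but leaves 2 k$ idle.
Dropping arts residency and community garden frees 12 k$; slotting in microloan fund (14 k$) lifts the total to 384 at 76 k$.

384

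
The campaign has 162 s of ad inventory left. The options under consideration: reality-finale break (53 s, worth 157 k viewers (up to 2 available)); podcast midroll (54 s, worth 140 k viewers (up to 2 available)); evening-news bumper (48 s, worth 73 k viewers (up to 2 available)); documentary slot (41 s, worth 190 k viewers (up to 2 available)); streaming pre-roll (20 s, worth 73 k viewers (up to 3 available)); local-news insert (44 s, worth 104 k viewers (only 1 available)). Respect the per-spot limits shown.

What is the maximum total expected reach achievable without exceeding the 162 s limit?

Filling by ratio: 2×documentary slot + 3×streaming pre-roll for 599, with 20 s left unused.
Replace 2×streaming pre-roll with reality-finale break: the trade gains 11 net, giving 610 at 155 s.
Nothing else within 162 s beats 610.

610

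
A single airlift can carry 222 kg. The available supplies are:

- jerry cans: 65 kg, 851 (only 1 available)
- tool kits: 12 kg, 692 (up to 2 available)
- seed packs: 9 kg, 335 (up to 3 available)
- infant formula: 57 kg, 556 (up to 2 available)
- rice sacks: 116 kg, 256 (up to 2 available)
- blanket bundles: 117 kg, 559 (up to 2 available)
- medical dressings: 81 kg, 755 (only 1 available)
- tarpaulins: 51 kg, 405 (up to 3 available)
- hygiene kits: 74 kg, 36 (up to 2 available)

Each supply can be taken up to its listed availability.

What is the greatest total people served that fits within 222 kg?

4050

Ranking by ratio (people served/kg): tool kits 57.67, seed packs 37.22, jerry cans 13.09, infant formula 9.75.
Taking the top-ratio supplies first gives jerry cans + 2×tool kits + 3×seed packs + infant formula for 3796 (173 kg).
The 57 kg tied up in infant formula is better spent on 2×tarpaulins — total rises to 4050 (218 kg).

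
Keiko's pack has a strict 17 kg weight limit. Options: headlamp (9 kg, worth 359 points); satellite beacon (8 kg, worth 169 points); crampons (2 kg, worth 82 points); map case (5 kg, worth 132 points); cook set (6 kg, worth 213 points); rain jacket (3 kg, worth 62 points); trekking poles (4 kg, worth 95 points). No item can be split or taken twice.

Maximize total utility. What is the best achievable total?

654

Ranking by ratio (utility/kg): crampons 41.00, headlamp 39.89, cook set 35.50.
Headlamp + crampons + cook set uses 17 of the 17 kg and totals 654.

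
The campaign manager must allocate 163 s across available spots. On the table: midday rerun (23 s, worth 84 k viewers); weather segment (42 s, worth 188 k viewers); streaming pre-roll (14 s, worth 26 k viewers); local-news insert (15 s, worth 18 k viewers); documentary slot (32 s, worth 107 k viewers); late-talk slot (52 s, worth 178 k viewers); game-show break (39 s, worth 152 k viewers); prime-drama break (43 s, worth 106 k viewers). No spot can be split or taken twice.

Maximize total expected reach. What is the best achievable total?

602

Ranking by ratio (expected reach/s): weather segment 4.48, game-show break 3.90, midday rerun 3.65, late-talk slot 3.42.
The ratio ordering already packs tightly: midday rerun + weather segment + late-talk slot + game-show break, 156 s, 602.
Runner-up midday rerun + weather segment + streaming pre-roll + documentary slot + late-talk slot tops out at 583.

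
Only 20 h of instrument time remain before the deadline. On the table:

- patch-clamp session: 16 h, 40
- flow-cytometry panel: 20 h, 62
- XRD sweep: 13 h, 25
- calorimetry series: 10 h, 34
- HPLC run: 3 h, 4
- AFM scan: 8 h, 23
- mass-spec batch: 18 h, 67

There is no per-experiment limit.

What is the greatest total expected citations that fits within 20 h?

68

Filling by ratio: mass-spec batch for 67, with 2 h left unused.
The 18 h tied up in mass-spec batch is better spent on 2×calorimetry series — total rises to 68 (20 h).
Every other selection either busts 20 h or fails to beat 68.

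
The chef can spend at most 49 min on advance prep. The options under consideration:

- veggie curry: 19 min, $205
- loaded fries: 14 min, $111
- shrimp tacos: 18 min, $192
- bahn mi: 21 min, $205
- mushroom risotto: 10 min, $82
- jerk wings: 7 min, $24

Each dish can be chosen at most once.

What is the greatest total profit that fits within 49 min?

Taking veggie curry + shrimp tacos + mushroom risotto: 47 min used, 479 in profit.

479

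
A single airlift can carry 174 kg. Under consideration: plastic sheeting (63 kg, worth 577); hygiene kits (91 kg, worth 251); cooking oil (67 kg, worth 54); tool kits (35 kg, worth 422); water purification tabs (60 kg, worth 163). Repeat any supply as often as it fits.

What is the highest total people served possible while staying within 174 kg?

1843

Taking the top-ratio supplies first gives 4×tool kits for 1688 (140 kg).
The 35 kg tied up in tool kits is better spent on plastic sheeting — total rises to 1843 (168 kg).
Nothing else within 174 kg beats 1843.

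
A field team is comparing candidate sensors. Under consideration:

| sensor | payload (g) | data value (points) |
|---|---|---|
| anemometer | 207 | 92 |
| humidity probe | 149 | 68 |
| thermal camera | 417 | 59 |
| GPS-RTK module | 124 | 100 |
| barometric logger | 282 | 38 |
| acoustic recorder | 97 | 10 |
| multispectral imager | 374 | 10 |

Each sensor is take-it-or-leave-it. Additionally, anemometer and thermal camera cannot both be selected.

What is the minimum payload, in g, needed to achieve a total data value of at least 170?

Look for the lowest-payload combination reaching 170.
Taking anemometer + GPS-RTK module gives 192 (≥ 170) for 331 g.
Below 331 g the best achievable stays under 170.

331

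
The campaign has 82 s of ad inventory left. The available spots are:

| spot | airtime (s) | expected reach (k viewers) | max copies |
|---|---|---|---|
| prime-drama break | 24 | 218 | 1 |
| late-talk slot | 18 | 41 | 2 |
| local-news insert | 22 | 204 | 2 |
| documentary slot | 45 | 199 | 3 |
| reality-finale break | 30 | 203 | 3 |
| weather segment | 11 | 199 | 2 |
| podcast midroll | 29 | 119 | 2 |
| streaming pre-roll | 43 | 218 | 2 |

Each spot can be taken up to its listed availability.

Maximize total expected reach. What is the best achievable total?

825

By expected reach per s: weather segment 18.09, local-news insert 9.27, prime-drama break 9.08 lead.
The ratio heuristic lands on 2×local-news insert + 2×weather segment (806) but leaves 16 s idle.
Replace weather segment with prime-drama break: the trade gains 19 net, giving 825 at 79 s.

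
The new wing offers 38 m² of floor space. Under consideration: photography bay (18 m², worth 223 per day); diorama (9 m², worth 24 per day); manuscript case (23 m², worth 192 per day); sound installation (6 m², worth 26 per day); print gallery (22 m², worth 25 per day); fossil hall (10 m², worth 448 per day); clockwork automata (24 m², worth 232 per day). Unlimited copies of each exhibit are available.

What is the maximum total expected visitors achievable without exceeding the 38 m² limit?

1370

By expected visitors per m²: fossil hall 44.80, photography bay 12.39, clockwork automata 9.67 lead.
Sound installation + 3×fossil hall uses 36 of the 38 m² and totals 1370.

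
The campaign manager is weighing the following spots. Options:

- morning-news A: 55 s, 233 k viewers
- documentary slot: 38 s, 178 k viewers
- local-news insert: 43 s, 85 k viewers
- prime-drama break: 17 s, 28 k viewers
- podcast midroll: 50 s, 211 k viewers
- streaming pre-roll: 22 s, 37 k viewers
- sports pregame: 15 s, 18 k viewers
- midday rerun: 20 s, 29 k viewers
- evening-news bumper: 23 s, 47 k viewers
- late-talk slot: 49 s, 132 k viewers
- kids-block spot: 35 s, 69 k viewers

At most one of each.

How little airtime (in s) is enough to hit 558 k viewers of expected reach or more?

Need the lightest bundle worth ≥ 558.
morning-news A + documentary slot + podcast midroll: 622 expected reach at 143 s.
Any bundle with less than 143 s falls short of 558.

143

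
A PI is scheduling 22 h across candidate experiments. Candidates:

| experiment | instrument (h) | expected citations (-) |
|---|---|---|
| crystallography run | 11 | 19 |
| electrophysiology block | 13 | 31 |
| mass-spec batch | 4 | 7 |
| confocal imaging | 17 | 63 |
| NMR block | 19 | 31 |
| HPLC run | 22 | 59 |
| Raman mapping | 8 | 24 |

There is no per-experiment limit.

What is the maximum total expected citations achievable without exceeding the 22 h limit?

70

The ratio ordering already packs tightly: mass-spec batch + confocal imaging, 21 h, 70.
No other feasible combination exceeds 70.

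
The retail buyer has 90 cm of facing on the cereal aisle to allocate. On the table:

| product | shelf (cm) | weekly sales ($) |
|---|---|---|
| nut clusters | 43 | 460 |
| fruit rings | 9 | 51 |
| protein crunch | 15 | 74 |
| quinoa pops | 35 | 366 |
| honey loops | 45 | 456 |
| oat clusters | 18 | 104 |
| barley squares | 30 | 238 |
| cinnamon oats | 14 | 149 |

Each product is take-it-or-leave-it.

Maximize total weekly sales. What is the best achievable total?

916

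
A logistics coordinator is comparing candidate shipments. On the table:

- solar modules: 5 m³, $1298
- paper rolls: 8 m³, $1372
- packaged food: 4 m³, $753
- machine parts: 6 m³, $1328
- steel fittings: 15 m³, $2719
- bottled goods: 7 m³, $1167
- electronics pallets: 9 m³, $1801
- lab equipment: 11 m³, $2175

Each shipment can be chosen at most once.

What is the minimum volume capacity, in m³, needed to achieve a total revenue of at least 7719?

38

Look for the lowest-volume combination reaching 7719.
solar modules + machine parts + bottled goods + electronics pallets + lab equipment reaches 7769 using 38 m³.
Any bundle with less than 38 m³ falls short of 7719.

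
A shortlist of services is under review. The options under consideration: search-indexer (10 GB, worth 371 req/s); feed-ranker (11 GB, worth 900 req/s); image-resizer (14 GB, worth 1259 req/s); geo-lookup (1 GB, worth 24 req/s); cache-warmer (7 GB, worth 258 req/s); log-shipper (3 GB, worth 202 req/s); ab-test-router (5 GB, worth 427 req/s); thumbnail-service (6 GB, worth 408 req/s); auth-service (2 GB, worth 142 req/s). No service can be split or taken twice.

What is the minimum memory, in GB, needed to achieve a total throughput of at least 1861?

22

Minimise GB subject to total throughput ≥ 1861.
image-resizer + log-shipper + ab-test-router: 1888 throughput at 22 GB.
No combination under 22 GB hits 1861.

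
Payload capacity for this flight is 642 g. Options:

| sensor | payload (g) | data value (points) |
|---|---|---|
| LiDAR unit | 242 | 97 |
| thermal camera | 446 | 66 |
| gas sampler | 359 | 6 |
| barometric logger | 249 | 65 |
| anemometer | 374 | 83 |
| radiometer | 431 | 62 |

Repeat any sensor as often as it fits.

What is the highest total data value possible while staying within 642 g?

The ratio ordering already packs tightly: 2×LiDAR unit, 484 g, 194.
That's the maximum — no swap from here does better than 194.

194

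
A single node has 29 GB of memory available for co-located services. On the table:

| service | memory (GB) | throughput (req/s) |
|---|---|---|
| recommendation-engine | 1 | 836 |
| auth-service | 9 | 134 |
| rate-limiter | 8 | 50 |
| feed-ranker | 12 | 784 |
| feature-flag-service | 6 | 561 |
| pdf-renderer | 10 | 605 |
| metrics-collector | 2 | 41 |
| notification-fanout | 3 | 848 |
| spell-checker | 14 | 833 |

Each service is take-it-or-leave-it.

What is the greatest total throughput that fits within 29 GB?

3122

A density-first pass picks recommendation-engine + feed-ranker + feature-flag-service + metrics-collector + notification-fanout — 3070 at 24 GB.
But recommendation-engine + pdf-renderer + notification-fanout + spell-checker fits in 28 GB and reaches 3122.
Next best is recommendation-engine + feature-flag-service + metrics-collector + notification-fanout + spell-checker at 3119 (26 GB) — short by 3.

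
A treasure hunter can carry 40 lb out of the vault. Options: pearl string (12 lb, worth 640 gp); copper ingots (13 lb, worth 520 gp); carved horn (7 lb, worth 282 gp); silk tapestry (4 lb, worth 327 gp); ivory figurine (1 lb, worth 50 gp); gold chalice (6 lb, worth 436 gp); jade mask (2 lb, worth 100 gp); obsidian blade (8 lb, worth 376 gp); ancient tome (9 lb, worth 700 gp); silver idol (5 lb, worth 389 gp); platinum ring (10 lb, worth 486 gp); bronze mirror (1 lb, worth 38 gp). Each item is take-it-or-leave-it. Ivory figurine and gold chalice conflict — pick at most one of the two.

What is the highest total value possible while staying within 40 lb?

2630

Pearl string + silk tapestry + gold chalice + jade mask + ancient tome + silver idol + bronze mirror uses 39 of the 40 lb and totals 2630.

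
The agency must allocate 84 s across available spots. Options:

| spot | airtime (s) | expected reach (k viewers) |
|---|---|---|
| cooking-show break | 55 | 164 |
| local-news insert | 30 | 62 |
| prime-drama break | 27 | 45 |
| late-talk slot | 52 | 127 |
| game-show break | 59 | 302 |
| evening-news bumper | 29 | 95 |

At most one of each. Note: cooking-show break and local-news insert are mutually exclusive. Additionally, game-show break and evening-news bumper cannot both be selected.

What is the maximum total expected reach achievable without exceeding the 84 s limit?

Best packing: game-show break — 59 s, 302 total.
That's the maximum — no feasible swap from here does better than 302.

302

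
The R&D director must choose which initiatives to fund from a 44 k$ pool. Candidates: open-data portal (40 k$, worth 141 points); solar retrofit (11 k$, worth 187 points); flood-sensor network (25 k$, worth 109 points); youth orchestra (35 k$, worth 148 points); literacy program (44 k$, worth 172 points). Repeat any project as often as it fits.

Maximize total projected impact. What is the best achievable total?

Best packing: 4×solar retrofit — 44 k$, 748 total.

748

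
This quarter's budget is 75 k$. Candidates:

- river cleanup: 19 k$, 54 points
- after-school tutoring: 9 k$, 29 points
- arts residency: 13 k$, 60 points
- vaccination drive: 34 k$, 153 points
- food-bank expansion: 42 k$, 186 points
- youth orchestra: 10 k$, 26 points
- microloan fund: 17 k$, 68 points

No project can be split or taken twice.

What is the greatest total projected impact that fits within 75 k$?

314

Filling by ratio: after-school tutoring + arts residency + vaccination drive + microloan fund for 310, with 2 k$ left unused.
The 43 k$ tied up in after-school tutoring and vaccination drive is better spent on food-bank expansion — total rises to 314 (72 k$).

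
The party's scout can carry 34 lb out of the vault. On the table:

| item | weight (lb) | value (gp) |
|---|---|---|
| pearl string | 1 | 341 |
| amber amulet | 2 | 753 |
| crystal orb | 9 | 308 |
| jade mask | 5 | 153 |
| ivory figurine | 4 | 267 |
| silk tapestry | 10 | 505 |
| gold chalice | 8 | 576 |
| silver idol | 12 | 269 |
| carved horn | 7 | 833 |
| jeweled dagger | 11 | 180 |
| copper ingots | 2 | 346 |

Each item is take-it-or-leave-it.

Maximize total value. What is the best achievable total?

By value per lb: amber amulet 376.50, pearl string 341.00, copper ingots 173.00, carved horn 119.00 lead.
Best packing: pearl string + amber amulet + ivory figurine + silk tapestry + gold chalice + carved horn + copper ingots — 34 lb, 3621 total.
The closest alternative, pearl string + amber amulet + crystal orb + ivory figurine + gold chalice + carved horn + copper ingots, reaches only 3424.

3621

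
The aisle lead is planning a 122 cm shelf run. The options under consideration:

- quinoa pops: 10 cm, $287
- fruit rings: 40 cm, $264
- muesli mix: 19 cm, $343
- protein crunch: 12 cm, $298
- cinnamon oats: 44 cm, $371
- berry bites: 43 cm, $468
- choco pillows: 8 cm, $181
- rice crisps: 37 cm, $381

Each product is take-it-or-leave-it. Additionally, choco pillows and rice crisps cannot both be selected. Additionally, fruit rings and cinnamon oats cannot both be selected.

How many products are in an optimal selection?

5

Optimal total is 1777.
For example quinoa pops + muesli mix + protein crunch + berry bites + rice crisps achieves it, using 121 cm.
Any selection reaching 1777 contains exactly 5 products.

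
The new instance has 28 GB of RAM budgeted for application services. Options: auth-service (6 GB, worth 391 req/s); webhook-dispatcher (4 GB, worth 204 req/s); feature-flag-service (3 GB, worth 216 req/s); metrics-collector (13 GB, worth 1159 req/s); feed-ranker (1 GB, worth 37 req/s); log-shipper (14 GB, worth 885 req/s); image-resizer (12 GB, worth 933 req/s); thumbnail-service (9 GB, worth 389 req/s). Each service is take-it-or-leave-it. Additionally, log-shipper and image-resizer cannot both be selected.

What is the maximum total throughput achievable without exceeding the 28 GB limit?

2308

Density check — metrics-collector 89.15, image-resizer 77.75, feature-flag-service 72.00, auth-service 65.17 are the best per GB.
Taking feature-flag-service + metrics-collector + image-resizer: 28 GB used, 2308 in throughput.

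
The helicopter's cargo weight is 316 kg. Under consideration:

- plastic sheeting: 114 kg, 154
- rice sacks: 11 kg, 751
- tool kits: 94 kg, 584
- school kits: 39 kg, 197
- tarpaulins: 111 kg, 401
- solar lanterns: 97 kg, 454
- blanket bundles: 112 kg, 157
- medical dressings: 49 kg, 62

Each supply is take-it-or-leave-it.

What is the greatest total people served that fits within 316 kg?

2190

By people served per kg: rice sacks 68.27, tool kits 6.21, school kits 5.05 lead.
Greedy by ratio would take rice sacks + tool kits + school kits + solar lanterns + medical dressings: 290 kg used, total 2048.
Replace school kits and medical dressings with tarpaulins: the trade gains 142 net, giving 2190 at 313 kg.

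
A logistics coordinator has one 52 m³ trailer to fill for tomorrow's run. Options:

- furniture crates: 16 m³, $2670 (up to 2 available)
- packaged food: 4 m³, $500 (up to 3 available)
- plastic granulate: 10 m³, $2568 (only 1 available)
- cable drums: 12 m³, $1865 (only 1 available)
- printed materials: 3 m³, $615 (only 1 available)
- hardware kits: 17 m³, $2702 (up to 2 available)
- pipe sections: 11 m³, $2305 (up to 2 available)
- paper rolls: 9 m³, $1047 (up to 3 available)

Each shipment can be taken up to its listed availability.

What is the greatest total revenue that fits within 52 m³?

10495

Density check — plastic granulate 256.80, pipe sections 209.55, printed materials 205.00 are the best per m³.
Greedy by ratio would take furniture crates + plastic granulate + printed materials + 2×pipe sections: 51 m³ used, total 10463.
Replace furniture crates with hardware kits: the trade gains 32 net, giving 10495 at 52 m³.
Every other selection either busts 52 m³ or exceeds an availability limit or fails to beat 10495.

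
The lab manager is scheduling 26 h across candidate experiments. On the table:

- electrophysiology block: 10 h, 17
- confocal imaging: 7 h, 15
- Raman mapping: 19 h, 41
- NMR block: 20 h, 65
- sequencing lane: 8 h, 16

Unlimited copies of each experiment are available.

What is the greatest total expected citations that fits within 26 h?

65

Best packing: NMR block — 20 h, 65 total.
No other feasible combination exceeds 65.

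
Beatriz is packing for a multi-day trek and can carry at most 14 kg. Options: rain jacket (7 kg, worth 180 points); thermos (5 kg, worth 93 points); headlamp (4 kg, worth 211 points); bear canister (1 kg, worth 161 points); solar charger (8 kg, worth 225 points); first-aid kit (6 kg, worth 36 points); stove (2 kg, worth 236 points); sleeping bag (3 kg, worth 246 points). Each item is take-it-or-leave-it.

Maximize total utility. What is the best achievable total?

868

By utility per kg: bear canister 161.00, stove 118.00, sleeping bag 82.00 lead.
The ratio heuristic lands on headlamp + bear canister + stove + sleeping bag (854) but leaves 4 kg idle.
Dropping headlamp frees 4 kg; slotting in solar charger (8 kg) lifts the total to 868 at 14 kg.
No other feasible combination exceeds 868.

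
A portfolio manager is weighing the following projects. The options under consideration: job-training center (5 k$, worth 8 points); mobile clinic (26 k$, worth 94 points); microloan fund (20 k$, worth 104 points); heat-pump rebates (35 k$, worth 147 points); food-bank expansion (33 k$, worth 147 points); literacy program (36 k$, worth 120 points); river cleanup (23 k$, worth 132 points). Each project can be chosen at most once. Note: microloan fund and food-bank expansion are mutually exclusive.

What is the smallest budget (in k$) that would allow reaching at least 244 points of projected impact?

Need the lightest bundle worth ≥ 244.
Taking job-training center + microloan fund + river cleanup gives 244 (≥ 244) for 48 k$.
Below 48 k$ the best achievable stays under 244.

48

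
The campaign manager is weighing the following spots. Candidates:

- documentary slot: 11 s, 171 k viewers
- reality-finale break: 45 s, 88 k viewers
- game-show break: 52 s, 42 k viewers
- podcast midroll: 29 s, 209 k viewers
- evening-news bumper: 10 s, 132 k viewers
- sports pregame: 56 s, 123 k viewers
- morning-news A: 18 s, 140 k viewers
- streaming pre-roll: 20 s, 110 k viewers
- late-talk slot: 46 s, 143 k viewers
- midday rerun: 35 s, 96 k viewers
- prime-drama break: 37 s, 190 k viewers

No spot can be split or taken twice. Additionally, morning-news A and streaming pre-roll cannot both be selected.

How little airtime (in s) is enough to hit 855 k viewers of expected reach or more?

Need the lightest bundle worth ≥ 855.
Taking documentary slot + podcast midroll + evening-news bumper + morning-news A + midday rerun + prime-drama break gives 938 (≥ 855) for 140 s.
Any bundle with less than 140 s falls short of 855.

140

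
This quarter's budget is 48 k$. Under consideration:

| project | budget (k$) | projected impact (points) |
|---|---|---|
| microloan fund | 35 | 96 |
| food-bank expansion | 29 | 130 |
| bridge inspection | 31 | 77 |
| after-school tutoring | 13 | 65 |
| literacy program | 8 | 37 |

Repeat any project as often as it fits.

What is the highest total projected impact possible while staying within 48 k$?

232

Density check — after-school tutoring 5.00, literacy program 4.62, food-bank expansion 4.48 are the best per k$.
Best packing: 3×after-school tutoring + literacy program — 47 k$, 232 total.
Every other selection either busts 48 k$ or fails to beat 232.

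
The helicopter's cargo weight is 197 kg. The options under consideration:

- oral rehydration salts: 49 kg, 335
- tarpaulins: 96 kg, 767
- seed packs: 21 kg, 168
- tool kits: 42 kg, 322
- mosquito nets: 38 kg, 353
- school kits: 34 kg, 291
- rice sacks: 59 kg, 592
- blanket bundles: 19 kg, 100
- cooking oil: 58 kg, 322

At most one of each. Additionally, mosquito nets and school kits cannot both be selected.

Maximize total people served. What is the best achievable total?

1712

Taking tarpaulins + mosquito nets + rice sacks: 193 kg used, 1712 in people served.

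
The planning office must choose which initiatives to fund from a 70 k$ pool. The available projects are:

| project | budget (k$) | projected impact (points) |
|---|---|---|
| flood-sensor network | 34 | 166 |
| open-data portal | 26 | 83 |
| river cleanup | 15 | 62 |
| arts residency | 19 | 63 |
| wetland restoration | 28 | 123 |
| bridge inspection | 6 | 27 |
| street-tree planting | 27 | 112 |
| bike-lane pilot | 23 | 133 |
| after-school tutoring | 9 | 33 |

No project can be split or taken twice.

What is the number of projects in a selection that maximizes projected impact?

Optimal total is 332.
One optimal bundle: flood-sensor network + bike-lane pilot + after-school tutoring (66 k$).
Every optimal selection uses 3 projects.

3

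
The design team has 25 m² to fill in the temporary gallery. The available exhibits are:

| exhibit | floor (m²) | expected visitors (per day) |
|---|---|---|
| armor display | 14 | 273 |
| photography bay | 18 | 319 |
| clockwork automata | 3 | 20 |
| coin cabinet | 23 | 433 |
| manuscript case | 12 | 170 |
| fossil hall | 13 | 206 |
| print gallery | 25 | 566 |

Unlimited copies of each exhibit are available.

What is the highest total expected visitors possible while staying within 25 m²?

566

Density check — print gallery 22.64, armor display 19.50, coin cabinet 18.83, photography bay 17.72 are the best per m².
The ratio ordering already packs tightly: print gallery, 25 m², 566.
No other feasible combination exceeds 566.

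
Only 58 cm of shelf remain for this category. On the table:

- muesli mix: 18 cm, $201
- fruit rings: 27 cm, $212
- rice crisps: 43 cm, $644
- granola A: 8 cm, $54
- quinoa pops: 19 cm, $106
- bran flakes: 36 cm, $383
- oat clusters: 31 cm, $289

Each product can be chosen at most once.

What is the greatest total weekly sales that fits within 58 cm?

Density check — rice crisps 14.98, muesli mix 11.17, bran flakes 10.64 are the best per cm.
Taking rice crisps + granola A: 51 cm used, 698 in weekly sales.
The spare 7 cm is too small for any remaining product, and no exchange beats 698.

698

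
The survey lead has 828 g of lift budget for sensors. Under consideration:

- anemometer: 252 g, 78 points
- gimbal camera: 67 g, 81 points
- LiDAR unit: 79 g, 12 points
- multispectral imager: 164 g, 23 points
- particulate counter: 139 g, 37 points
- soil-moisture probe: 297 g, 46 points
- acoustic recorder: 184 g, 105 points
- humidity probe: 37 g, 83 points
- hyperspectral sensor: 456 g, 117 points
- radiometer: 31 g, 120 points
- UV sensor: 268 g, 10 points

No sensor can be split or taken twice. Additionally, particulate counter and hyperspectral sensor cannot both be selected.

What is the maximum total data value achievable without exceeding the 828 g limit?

Density check — radiometer 3.87, humidity probe 2.24, gimbal camera 1.21, acoustic recorder 0.57 are the best per g.
Anemometer + gimbal camera + LiDAR unit + particulate counter + acoustic recorder + humidity probe + radiometer uses 789 of the 828 g and totals 516.
The closest alternative, gimbal camera + acoustic recorder + humidity probe + hyperspectral sensor + radiometer, reaches only 506.

516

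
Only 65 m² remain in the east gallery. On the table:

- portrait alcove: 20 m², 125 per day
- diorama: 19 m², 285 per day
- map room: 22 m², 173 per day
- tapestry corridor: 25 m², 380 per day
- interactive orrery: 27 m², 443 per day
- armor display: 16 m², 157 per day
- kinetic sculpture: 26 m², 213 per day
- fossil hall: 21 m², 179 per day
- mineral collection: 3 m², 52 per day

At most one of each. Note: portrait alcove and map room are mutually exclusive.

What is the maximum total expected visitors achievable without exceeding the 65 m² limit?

A density-first pass picks tapestry corridor + interactive orrery + mineral collection — 875 at 55 m².
Dropping tapestry corridor frees 25 m²; slotting in diorama + armor display (35 m²) lifts the total to 937 at 65 m².
The closest alternative, diorama + interactive orrery + armor display, reaches only 885.

937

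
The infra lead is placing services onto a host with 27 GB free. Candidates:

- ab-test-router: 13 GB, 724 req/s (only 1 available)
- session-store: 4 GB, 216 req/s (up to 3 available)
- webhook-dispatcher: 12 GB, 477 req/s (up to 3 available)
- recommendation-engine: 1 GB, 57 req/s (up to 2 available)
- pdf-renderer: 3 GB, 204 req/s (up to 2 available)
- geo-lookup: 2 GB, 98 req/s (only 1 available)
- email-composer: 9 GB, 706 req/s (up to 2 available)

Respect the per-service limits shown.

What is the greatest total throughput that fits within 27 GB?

By throughput per GB: email-composer 78.44, pdf-renderer 68.00, recommendation-engine 57.00 lead.
The ratio heuristic lands on 2×recommendation-engine + 2×pdf-renderer + 2×email-composer (1934) but leaves 1 GB idle.
Dropping recommendation-engine frees 1 GB; slotting in geo-lookup (2 GB) lifts the total to 1975 at 27 GB.
No other feasible combination exceeds 1975.

1975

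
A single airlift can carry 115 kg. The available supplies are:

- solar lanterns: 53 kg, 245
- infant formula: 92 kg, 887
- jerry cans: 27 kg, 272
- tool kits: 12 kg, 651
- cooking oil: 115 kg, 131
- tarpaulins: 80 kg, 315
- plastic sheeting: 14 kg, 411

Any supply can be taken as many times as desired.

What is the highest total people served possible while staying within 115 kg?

5859

Ranking by ratio (people served/kg): tool kits 54.25, plastic sheeting 29.36, jerry cans 10.07.
9×tool kits uses 108 of the 115 kg and totals 5859.
Every other selection either busts 115 kg or fails to beat 5859.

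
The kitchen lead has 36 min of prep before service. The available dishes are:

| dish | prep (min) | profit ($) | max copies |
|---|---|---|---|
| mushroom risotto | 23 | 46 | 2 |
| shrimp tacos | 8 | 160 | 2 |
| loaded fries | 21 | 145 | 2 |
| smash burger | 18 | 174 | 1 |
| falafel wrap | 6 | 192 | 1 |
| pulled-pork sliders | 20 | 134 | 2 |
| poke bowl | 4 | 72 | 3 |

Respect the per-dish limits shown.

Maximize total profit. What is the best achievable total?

728

Best packing: 2×shrimp tacos + falafel wrap + 3×poke bowl — 34 min, 728 total.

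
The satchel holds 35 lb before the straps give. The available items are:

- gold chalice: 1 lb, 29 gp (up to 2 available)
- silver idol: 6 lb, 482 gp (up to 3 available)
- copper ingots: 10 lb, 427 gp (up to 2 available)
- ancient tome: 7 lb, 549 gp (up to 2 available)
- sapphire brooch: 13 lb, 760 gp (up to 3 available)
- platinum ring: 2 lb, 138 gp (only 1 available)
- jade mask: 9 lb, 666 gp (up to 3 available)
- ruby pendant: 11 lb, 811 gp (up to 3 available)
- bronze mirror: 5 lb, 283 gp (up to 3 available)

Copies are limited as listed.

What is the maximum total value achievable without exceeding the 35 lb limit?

2728

Ranking by ratio (value/lb): silver idol 80.33, ancient tome 78.43, jade mask 74.00.
A density-first pass picks gold chalice + 3×silver idol + 2×ancient tome + platinum ring — 2711 at 35 lb.
The 9 lb tied up in gold chalice and silver idol and platinum ring is better spent on jade mask — total rises to 2728 (35 lb).
No other feasible combination exceeds 2728.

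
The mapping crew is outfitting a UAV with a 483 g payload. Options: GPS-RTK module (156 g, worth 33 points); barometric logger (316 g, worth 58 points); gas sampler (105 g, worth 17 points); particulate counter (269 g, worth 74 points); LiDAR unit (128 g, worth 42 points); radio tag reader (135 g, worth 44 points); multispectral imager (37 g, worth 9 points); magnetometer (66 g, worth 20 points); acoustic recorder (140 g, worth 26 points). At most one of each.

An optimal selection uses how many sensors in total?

Best achievable data value is 138.
particulate counter + radio tag reader + magnetometer hits 138 at 470 g.
All optima have 3 sensors.

3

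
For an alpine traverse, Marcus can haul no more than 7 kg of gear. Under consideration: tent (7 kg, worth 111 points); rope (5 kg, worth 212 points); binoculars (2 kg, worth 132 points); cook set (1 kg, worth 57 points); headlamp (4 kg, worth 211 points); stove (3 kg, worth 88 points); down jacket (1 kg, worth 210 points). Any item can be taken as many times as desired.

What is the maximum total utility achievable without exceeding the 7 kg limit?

Ranking by ratio (utility/kg): down jacket 210.00, binoculars 66.00, cook set 57.00, headlamp 52.75.
Best packing: 7×down jacket — 7 kg, 1470 total.
Nothing else within 7 kg beats 1470.

1470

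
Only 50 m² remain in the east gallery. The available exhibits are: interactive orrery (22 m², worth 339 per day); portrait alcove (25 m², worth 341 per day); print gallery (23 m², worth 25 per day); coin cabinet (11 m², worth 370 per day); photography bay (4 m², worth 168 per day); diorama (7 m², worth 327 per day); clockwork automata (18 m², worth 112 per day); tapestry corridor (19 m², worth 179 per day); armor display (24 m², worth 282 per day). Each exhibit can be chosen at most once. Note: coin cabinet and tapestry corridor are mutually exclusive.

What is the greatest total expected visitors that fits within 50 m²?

Taking the top-ratio exhibits first gives interactive orrery + coin cabinet + photography bay + diorama for 1204 (44 m²).
The 22 m² tied up in interactive orrery is better spent on portrait alcove — total rises to 1206 (47 m²).
That's the maximum — no feasible swap from here does better than 1206.

1206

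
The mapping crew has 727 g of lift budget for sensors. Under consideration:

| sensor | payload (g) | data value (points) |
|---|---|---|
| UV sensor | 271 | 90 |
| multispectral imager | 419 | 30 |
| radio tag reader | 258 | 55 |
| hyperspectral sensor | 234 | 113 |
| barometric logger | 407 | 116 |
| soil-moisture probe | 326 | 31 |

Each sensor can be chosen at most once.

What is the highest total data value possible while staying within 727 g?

229

Greedy by ratio would take UV sensor + hyperspectral sensor: 505 g used, total 203.
Replace UV sensor with barometric logger: the trade gains 26 net, giving 229 at 641 g.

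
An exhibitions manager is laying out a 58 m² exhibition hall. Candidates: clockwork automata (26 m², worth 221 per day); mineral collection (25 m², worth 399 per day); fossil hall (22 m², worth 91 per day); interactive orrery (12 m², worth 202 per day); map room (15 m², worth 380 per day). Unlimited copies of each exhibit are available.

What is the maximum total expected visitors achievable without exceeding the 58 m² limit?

Interactive orrery + 3×map room uses 57 of the 58 m² and totals 1342.
That's the maximum — no swap from here does better than 1342.

1342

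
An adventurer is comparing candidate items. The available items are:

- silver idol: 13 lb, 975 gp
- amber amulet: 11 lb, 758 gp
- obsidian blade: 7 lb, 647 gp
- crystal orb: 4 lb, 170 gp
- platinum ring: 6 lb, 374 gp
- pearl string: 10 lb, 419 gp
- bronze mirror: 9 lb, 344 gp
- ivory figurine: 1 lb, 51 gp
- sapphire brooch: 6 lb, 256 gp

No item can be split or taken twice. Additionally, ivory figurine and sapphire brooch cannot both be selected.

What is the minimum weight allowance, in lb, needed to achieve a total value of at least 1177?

17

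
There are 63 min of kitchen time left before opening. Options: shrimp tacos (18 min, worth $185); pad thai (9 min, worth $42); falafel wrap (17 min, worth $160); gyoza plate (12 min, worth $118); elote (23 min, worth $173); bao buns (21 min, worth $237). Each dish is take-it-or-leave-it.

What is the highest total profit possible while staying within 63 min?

595

By profit per min: bao buns 11.29, shrimp tacos 10.28, gyoza plate 9.83, falafel wrap 9.41 lead.
Taking the top-ratio dishes first gives shrimp tacos + pad thai + gyoza plate + bao buns for 582 (60 min).
Replace pad thai and gyoza plate with elote: the trade gains 13 net, giving 595 at 62 min.
Runner-up shrimp tacos + falafel wrap + bao buns tops out at 582.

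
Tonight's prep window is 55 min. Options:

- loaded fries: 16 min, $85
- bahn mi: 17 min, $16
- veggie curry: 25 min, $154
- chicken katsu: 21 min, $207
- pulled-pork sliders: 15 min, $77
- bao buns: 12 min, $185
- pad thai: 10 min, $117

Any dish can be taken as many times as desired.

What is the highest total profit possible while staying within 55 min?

740

Best packing: 4×bao buns — 48 min, 740 total.
No other feasible combination exceeds 740.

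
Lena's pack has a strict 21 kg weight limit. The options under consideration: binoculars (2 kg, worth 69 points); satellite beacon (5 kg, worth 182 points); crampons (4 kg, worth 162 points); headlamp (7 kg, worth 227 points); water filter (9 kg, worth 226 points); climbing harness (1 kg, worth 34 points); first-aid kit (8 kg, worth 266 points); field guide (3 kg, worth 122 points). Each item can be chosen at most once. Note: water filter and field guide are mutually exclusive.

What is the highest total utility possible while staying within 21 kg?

766

By utility per kg: field guide 40.67, crampons 40.50, satellite beacon 36.40, binoculars 34.50 lead.
A density-first pass picks binoculars + satellite beacon + crampons + climbing harness + field guide — 569 at 15 kg.
Dropping binoculars frees 2 kg; slotting in first-aid kit (8 kg) lifts the total to 766 at 21 kg.
That's the maximum — no feasible swap from here does better than 766.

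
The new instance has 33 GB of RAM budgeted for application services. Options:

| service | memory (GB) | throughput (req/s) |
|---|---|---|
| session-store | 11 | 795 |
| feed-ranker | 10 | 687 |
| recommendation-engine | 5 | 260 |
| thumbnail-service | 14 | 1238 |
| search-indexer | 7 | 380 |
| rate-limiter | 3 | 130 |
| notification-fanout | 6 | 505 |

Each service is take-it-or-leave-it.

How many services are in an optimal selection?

4

Optimal total is 2560.
One optimal bundle: feed-ranker + thumbnail-service + rate-limiter + notification-fanout (33 GB).
All optima have 4 services.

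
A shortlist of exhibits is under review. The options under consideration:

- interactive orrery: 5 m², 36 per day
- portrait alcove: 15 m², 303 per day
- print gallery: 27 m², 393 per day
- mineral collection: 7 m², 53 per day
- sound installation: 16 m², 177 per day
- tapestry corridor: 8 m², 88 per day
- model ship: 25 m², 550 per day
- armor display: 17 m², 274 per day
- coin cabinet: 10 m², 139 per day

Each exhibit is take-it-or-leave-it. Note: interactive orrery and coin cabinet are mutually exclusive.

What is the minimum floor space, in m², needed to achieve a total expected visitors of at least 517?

25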